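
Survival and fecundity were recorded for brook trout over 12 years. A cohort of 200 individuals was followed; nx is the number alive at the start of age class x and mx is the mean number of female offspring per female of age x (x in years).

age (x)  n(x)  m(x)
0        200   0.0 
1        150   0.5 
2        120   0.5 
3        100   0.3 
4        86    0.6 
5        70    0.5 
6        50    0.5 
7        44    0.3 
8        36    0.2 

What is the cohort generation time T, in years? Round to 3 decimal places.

lx = nx/n0 = nx/200: 1, 0.75, 0.6, 0.5, 0.43, 0.35, 0.25, 0.22, 0.18
lx·mx: 0, 0.375, 0.3, 0.15, 0.258, 0.175, 0.125, 0.066, 0.036 → R0 = 1.485
x·lx·mx: 0, 0.375, 0.6, 0.45, 1.032, 0.875, 0.75, 0.462, 0.288 → Σ = 4.832
T = 4.832 / 1.485 = 3.253872… → 3.254

3.254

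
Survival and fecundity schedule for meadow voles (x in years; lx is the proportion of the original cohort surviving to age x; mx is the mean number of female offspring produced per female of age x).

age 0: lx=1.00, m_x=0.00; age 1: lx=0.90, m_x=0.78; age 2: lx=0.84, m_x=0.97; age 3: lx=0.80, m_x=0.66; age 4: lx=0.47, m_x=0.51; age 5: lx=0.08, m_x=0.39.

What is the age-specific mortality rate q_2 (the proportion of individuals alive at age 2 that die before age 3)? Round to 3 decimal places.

q_2 = (l_2 − l_3) / l_2 = (0.84 − 0.8) / 0.84
     = 0.04 / 0.84 = 0.047619… → 0.048

0.048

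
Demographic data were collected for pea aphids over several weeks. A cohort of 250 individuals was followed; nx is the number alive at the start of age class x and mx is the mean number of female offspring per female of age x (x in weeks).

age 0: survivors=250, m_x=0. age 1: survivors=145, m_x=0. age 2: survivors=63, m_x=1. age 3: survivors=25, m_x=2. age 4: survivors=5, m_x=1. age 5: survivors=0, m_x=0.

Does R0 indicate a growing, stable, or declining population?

declining

lx = nx/n0 = nx/250: 1, 0.58, 0.252, 0.1, 0.02, 0
R0 = Σ lx·mx = 0 + 0 + 0.252 + 0.2 + 0.02 + 0 = 0.472
R0 < 1, so the population is declining.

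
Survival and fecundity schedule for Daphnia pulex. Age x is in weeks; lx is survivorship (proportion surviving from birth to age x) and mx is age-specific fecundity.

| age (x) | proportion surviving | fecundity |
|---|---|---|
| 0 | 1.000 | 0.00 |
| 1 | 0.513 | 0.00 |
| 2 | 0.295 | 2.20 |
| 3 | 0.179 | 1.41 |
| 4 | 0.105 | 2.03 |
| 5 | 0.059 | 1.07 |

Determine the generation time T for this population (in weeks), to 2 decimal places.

lx·mx: 0, 0, 0.649, 0.25239, 0.21315, 0.06313 → R0 = 1.17767
x·lx·mx: 0, 0, 1.298, 0.75717, 0.8526, 0.31565 → Σ = 3.22342
T = 3.22342 / 1.17767 = 2.737117… → 2.74

2.74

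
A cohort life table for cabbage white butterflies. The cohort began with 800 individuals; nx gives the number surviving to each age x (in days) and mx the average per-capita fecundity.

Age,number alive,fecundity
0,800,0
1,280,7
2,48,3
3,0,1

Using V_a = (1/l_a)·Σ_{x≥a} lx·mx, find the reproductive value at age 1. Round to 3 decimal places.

lx = nx/n0 = nx/800: 1, 0.35, 0.06, 0
lx·mx for x ≥ 1: 2.45, 0.18, 0 → sum = 2.63
V_1 = 2.63 / l_1 = 2.63 / 0.35 = 7.514286… → 7.514

7.514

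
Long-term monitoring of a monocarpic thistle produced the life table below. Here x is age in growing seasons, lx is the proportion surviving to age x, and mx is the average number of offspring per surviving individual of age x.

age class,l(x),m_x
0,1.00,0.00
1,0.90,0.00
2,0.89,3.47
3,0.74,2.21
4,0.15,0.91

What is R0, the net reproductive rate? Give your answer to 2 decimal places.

lx·mx by age: 0, 0, 3.0883, 1.6354, 0.1365
R0 = Σ lx·mx = 4.8602 → 4.86

4.86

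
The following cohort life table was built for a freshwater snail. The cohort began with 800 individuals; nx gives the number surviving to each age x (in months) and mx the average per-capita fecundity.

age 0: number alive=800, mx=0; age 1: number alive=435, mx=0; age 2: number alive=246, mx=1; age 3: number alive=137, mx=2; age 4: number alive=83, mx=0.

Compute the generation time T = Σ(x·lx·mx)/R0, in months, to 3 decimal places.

lx = nx/n0 = nx/800: 1, 0.54375, 0.3075, 0.17125, 0.10375
lx·mx: 0, 0, 0.3075, 0.3425, 0 → R0 = 0.65
x·lx·mx: 0, 0, 0.615, 1.0275, 0 → Σ = 1.6425
T = 1.6425 / 0.65 = 2.526923… → 2.527

2.527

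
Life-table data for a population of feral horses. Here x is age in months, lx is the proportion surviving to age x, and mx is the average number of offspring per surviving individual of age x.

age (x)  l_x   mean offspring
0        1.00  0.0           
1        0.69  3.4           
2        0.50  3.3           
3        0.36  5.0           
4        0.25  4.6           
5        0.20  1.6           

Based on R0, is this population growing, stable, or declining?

R0 = Σ lx·mx = 0 + 2.346 + 1.65 + 1.8 + 1.15 + 0.32 = 7.266
R0 > 1, so the population is growing.

growing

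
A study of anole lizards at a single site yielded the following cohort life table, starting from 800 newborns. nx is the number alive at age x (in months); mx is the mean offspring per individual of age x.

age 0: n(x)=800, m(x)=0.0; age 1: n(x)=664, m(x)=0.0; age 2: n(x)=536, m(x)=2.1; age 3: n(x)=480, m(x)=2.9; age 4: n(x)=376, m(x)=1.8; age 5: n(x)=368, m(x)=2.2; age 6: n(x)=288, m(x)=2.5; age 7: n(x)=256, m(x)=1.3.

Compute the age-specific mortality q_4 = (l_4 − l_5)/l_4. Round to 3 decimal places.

lx = nx/n0 = nx/800: 1, 0.83, 0.67, 0.6, 0.47, 0.46, 0.36, 0.32
q_4 = (l_4 − l_5) / l_4 = (0.47 − 0.46) / 0.47
     = 0.01 / 0.47 = 0.021277… → 0.021

0.021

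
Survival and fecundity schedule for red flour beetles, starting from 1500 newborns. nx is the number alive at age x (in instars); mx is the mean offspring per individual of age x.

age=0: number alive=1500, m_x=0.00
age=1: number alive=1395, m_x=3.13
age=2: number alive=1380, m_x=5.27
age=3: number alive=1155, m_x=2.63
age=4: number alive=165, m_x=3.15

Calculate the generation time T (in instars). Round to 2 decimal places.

1.98

lx = nx/n0 = nx/1500: 1, 0.93, 0.92, 0.77, 0.11
lx·mx: 0, 2.9109, 4.8484, 2.0251, 0.3465 → R0 = 10.1309
x·lx·mx: 0, 2.9109, 9.6968, 6.0753, 1.386 → Σ = 20.069
T = 20.069 / 10.1309 = 1.980969… → 1.98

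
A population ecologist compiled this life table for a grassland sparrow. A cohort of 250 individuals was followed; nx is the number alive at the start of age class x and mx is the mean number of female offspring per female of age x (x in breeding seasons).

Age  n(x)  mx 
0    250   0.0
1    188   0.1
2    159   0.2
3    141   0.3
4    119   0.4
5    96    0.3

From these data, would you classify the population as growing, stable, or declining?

lx = nx/n0 = nx/250: 1, 0.752, 0.636, 0.564, 0.476, 0.384
R0 = Σ lx·mx = 0 + 0.0752 + 0.1272 + 0.1692 + 0.1904 + 0.1152 = 0.6772
R0 < 1, so the population is declining.

declining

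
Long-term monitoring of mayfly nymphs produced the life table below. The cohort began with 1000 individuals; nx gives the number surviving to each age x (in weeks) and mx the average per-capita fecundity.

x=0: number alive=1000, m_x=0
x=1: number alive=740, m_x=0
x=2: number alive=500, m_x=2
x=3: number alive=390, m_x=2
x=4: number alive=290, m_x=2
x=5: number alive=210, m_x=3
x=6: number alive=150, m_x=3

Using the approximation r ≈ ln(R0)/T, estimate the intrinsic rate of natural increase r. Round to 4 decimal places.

0.3397

lx = nx/n0 = nx/1000: 1, 0.74, 0.5, 0.39, 0.29, 0.21, 0.15
R0 = Σ lx·mx = 0 + 0 + 1 + 0.78 + 0.58 + 0.63 + 0.45 = 3.44
Σ x·lx·mx = 12.51; T = 12.51/3.44 = 3.63663…
r ≈ ln(R0)/T = ln(3.44)/3.63663… = 0.33973… → 0.3397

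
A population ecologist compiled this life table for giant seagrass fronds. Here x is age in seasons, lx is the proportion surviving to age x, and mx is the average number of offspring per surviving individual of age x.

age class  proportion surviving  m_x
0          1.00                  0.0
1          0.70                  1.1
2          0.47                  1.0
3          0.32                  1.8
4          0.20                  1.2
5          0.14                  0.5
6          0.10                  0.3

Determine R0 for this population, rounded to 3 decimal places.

lx·mx by age: 0, 0.77, 0.47, 0.576, 0.24, 0.07, 0.03
R0 = Σ lx·mx = 2.156 → 2.156

2.156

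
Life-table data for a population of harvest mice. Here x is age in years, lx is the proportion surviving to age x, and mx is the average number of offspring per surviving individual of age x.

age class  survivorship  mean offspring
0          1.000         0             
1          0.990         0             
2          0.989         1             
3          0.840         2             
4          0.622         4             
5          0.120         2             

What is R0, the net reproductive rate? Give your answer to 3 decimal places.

5.397

lx·mx by age: 0, 0, 0.989, 1.68, 2.488, 0.24
R0 = Σ lx·mx = 5.397 → 5.397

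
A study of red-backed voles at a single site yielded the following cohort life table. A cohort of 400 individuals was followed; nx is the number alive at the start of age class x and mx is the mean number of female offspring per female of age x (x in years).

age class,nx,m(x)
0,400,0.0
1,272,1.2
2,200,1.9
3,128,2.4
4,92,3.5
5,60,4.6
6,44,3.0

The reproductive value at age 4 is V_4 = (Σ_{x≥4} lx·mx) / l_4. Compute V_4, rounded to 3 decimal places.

lx = nx/n0 = nx/400: 1, 0.68, 0.5, 0.32, 0.23, 0.15, 0.11
lx·mx for x ≥ 4: 0.805, 0.69, 0.33 → sum = 1.825
V_4 = 1.825 / l_4 = 1.825 / 0.23 = 7.934783… → 7.935

7.935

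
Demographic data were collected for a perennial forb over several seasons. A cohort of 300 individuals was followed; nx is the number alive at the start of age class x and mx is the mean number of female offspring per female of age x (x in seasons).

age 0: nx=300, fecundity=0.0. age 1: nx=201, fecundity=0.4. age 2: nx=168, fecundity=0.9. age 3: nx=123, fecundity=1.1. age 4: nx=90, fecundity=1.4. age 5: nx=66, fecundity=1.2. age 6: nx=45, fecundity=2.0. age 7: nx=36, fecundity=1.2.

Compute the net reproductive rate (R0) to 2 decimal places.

lx = nx/n0 = nx/300: 1, 0.67, 0.56, 0.41, 0.3, 0.22, 0.15, 0.12
lx·mx by age: 0, 0.268, 0.504, 0.451, 0.42, 0.264, 0.3, 0.144
R0 = Σ lx·mx = 2.351 → 2.35

2.35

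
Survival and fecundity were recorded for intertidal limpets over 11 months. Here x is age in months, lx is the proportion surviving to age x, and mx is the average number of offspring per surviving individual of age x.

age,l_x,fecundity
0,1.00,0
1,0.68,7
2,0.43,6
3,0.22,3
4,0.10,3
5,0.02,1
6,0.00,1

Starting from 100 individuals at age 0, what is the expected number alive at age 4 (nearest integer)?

Expected survivors = N0 · l_4 = 100 × 0.10 = 10 → 10

10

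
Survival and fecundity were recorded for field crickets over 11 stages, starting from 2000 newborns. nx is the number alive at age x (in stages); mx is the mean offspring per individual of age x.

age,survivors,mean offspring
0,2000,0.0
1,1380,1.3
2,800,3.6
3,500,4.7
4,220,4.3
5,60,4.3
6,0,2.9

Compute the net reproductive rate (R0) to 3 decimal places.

lx = nx/n0 = nx/2000: 1, 0.69, 0.4, 0.25, 0.11, 0.03, 0
lx·mx by age: 0, 0.897, 1.44, 1.175, 0.473, 0.129, 0
R0 = Σ lx·mx = 4.114 → 4.114

4.114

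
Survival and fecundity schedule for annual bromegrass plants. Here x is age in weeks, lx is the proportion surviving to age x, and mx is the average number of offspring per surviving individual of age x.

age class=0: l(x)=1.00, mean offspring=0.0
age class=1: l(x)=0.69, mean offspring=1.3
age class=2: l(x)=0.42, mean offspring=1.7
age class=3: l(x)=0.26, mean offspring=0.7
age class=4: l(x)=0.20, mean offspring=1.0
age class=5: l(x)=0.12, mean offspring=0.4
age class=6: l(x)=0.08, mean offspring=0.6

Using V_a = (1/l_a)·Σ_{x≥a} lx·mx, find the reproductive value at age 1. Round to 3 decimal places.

lx·mx for x ≥ 1: 0.897, 0.714, 0.182, 0.2, 0.048, 0.048 → sum = 2.089
V_1 = 2.089 / l_1 = 2.089 / 0.69 = 3.027536… → 3.028

3.028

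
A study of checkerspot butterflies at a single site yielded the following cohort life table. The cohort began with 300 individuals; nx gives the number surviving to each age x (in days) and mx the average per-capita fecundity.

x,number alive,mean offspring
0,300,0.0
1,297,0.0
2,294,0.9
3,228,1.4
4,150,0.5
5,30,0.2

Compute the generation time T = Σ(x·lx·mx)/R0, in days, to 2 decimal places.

2.73

lx = nx/n0 = nx/300: 1, 0.99, 0.98, 0.76, 0.5, 0.1
lx·mx: 0, 0, 0.882, 1.064, 0.25, 0.02 → R0 = 2.216
x·lx·mx: 0, 0, 1.764, 3.192, 1, 0.1 → Σ = 6.056
T = 6.056 / 2.216 = 2.732852… → 2.73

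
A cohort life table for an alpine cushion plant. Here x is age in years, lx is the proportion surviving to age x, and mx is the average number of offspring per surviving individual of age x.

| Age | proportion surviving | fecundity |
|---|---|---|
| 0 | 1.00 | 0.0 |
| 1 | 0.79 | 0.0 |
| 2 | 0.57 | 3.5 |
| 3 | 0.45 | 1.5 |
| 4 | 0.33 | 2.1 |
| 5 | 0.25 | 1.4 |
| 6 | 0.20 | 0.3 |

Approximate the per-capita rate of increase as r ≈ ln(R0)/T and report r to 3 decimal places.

0.460

R0 = Σ lx·mx = 0 + 0 + 1.995 + 0.675 + 0.693 + 0.35 + 0.06 = 3.773
Σ x·lx·mx = 10.897; T = 10.897/3.773 = 2.88815…
r ≈ ln(R0)/T = ln(3.773)/2.88815… = 0.45976… → 0.460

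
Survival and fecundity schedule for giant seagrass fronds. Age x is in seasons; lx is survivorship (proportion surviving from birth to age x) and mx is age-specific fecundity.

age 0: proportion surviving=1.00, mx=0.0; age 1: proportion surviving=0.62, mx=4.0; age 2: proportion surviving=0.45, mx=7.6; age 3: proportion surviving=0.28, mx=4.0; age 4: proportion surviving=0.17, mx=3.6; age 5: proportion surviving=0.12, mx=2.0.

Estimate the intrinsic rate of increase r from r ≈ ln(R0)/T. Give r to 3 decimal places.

0.995

R0 = Σ lx·mx = 0 + 2.48 + 3.42 + 1.12 + 0.612 + 0.24 = 7.872
Σ x·lx·mx = 16.328; T = 16.328/7.872 = 2.07419…
r ≈ ln(R0)/T = ln(7.872)/2.07419… = 0.99476… → 0.995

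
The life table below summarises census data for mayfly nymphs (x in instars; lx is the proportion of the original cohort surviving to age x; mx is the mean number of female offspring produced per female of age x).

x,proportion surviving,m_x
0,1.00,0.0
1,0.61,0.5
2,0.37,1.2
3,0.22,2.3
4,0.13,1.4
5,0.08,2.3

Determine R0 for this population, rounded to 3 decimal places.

1.621

lx·mx by age: 0, 0.305, 0.444, 0.506, 0.182, 0.184
R0 = Σ lx·mx = 1.621 → 1.621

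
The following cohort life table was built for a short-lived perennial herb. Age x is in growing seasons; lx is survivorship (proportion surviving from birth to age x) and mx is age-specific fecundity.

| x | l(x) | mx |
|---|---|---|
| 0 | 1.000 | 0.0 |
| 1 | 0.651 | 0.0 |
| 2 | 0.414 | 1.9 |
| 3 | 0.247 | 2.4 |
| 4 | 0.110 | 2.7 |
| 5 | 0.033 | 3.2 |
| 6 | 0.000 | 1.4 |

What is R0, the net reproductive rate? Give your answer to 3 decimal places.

1.782

lx·mx by age: 0, 0, 0.7866, 0.5928, 0.297, 0.1056, 0
R0 = Σ lx·mx = 1.782 → 1.782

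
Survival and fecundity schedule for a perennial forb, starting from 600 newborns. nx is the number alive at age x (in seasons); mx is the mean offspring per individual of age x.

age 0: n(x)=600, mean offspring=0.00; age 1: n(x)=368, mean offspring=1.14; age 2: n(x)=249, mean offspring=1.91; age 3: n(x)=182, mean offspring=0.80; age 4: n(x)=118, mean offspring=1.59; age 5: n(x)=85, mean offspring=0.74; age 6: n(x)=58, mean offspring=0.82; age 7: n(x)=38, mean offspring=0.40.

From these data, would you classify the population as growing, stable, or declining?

growing

lx = nx/n0 = nx/600: 1, 0.61333…, 0.415, 0.30333…, 0.19667…, 0.14167…, 0.09667…, 0.06333…
R0 = Σ lx·mx = 0 + 0.6992… + 0.79265 + 0.242667… + 0.3127… + 0.104833… + 0.079267… + 0.025333… = 2.25665…
R0 > 1, so the population is growing.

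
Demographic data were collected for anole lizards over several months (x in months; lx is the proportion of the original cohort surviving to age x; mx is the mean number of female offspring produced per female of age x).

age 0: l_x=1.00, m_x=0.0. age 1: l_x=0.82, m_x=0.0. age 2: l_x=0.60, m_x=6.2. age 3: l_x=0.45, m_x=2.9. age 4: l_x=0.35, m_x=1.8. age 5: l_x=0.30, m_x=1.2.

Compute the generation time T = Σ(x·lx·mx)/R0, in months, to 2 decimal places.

lx·mx: 0, 0, 3.72, 1.305, 0.63, 0.36 → R0 = 6.015
x·lx·mx: 0, 0, 7.44, 3.915, 2.52, 1.8 → Σ = 15.675
T = 15.675 / 6.015 = 2.605985… → 2.61

2.61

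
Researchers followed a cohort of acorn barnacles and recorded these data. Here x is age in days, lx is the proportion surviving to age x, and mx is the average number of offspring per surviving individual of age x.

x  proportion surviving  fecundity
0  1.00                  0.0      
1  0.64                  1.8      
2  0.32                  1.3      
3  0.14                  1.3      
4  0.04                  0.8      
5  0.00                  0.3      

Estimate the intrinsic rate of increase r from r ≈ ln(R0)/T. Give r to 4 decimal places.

R0 = Σ lx·mx = 0 + 1.152 + 0.416 + 0.182 + 0.032 + 0 = 1.782
Σ x·lx·mx = 2.658; T = 2.658/1.782 = 1.49158…
r ≈ ln(R0)/T = ln(1.782)/1.49158… = 0.387331… → 0.3873

0.3873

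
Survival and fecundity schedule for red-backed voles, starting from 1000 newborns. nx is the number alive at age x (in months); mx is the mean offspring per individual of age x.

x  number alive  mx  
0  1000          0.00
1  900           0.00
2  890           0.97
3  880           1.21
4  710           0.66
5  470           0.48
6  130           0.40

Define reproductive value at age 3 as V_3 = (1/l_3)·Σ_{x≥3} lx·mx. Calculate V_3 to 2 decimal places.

2.06

lx = nx/n0 = nx/1000: 1, 0.9, 0.89, 0.88, 0.71, 0.47, 0.13
lx·mx for x ≥ 3: 1.0648, 0.4686, 0.2256, 0.052 → sum = 1.811
V_3 = 1.811 / l_3 = 1.811 / 0.88 = 2.057955… → 2.06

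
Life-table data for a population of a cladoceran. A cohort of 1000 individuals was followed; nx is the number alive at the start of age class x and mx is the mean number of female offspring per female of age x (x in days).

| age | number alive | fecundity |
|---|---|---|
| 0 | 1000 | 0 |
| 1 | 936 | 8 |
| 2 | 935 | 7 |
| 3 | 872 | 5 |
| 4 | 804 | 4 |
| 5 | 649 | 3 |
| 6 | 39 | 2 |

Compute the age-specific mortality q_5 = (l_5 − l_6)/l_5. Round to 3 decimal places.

0.940

lx = nx/n0 = nx/1000: 1, 0.936, 0.935, 0.872, 0.804, 0.649, 0.039
q_5 = (l_5 − l_6) / l_5 = (0.649 − 0.039) / 0.649
     = 0.61 / 0.649 = 0.939908… → 0.940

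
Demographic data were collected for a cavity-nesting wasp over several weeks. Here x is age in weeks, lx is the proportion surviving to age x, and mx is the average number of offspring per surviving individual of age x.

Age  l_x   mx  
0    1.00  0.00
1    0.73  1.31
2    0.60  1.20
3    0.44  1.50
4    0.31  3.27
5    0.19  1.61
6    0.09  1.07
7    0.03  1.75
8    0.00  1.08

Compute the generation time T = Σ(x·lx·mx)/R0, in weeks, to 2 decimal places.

lx·mx: 0, 0.9563, 0.72, 0.66, 1.0137, 0.3059, 0.0963, 0.0525, 0 → R0 = 3.8047
x·lx·mx: 0, 0.9563, 1.44, 1.98, 4.0548, 1.5295, 0.5778, 0.3675, 0 → Σ = 10.9059
T = 10.9059 / 3.8047 = 2.866428… → 2.87

2.87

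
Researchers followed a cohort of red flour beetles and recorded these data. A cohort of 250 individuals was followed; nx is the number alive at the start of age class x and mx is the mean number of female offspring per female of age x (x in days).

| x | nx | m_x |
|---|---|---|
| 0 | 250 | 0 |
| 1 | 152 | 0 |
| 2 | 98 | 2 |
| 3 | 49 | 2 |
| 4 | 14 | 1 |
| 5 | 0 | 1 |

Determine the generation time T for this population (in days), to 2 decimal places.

2.41

lx = nx/n0 = nx/250: 1, 0.608, 0.392, 0.196, 0.056, 0
lx·mx: 0, 0, 0.784, 0.392, 0.056, 0 → R0 = 1.232
x·lx·mx: 0, 0, 1.568, 1.176, 0.224, 0 → Σ = 2.968
T = 2.968 / 1.232 = 2.409091… → 2.41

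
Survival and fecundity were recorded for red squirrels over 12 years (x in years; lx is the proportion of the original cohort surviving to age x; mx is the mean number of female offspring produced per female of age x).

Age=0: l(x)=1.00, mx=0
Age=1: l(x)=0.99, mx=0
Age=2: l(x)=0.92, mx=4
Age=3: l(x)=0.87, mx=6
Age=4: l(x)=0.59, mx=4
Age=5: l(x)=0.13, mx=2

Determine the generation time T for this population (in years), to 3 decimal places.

2.931

lx·mx: 0, 0, 3.68, 5.22, 2.36, 0.26 → R0 = 11.52
x·lx·mx: 0, 0, 7.36, 15.66, 9.44, 1.3 → Σ = 33.76
T = 33.76 / 11.52 = 2.930556… → 2.931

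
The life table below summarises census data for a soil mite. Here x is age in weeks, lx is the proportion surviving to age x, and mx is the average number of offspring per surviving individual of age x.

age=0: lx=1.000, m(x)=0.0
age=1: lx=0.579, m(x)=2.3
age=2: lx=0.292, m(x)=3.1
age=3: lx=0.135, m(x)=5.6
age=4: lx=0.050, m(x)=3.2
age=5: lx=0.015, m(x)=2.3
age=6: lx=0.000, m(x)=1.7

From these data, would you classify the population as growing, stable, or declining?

R0 = Σ lx·mx = 0 + 1.3317 + 0.9052 + 0.756 + 0.16 + 0.0345 + 0 = 3.1874
R0 > 1, so the population is growing.

growing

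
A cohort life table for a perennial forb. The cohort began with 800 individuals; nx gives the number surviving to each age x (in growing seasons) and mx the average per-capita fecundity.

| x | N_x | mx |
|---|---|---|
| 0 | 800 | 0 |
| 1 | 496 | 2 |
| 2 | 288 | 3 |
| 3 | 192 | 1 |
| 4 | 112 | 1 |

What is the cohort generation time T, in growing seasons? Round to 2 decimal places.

1.73

lx = nx/n0 = nx/800: 1, 0.62, 0.36, 0.24, 0.14
lx·mx: 0, 1.24, 1.08, 0.24, 0.14 → R0 = 2.7
x·lx·mx: 0, 1.24, 2.16, 0.72, 0.56 → Σ = 4.68
T = 4.68 / 2.7 = 1.733333… → 1.73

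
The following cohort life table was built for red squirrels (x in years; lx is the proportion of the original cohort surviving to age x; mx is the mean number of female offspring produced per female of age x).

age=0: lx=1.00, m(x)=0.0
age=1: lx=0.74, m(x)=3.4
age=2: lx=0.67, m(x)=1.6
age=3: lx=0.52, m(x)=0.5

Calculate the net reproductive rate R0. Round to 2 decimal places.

3.85

lx·mx by age: 0, 2.516, 1.072, 0.26
R0 = Σ lx·mx = 3.848 → 3.85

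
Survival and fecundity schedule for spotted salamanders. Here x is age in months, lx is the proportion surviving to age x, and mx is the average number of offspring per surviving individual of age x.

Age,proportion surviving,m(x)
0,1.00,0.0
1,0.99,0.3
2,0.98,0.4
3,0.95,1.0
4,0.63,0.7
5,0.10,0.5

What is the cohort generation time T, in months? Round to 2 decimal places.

lx·mx: 0, 0.297, 0.392, 0.95, 0.441, 0.05 → R0 = 2.13
x·lx·mx: 0, 0.297, 0.784, 2.85, 1.764, 0.25 → Σ = 5.945
T = 5.945 / 2.13 = 2.79108… → 2.79

2.79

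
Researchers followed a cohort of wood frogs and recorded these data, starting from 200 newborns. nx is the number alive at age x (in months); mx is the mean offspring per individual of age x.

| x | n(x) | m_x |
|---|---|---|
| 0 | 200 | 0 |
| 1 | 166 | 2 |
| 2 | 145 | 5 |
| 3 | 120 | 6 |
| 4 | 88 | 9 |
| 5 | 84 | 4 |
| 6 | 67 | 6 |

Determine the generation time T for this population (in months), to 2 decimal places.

3.39

lx = nx/n0 = nx/200: 1, 0.83, 0.725, 0.6, 0.44, 0.42, 0.335
lx·mx: 0, 1.66, 3.625, 3.6, 3.96, 1.68, 2.01 → R0 = 16.535
x·lx·mx: 0, 1.66, 7.25, 10.8, 15.84, 8.4, 12.06 → Σ = 56.01
T = 56.01 / 16.535 = 3.38736… → 3.39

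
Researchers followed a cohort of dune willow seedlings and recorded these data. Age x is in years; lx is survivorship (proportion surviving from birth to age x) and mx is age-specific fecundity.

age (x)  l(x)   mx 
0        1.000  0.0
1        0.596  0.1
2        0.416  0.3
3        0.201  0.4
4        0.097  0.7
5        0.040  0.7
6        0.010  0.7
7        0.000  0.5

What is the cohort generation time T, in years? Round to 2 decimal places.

2.73

lx·mx: 0, 0.0596, 0.1248, 0.0804, 0.0679, 0.028, 0.007, 0 → R0 = 0.3677
x·lx·mx: 0, 0.0596, 0.2496, 0.2412, 0.2716, 0.14, 0.042, 0 → Σ = 1.004
T = 1.004 / 0.3677 = 2.730487… → 2.73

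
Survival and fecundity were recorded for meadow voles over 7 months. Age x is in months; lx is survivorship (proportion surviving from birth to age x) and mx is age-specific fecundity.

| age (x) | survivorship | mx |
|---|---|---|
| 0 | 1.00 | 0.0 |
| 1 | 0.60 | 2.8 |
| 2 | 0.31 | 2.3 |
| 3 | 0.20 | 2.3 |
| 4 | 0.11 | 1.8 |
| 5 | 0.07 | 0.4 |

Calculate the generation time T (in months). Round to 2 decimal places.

1.76

lx·mx: 0, 1.68, 0.713, 0.46, 0.198, 0.028 → R0 = 3.079
x·lx·mx: 0, 1.68, 1.426, 1.38, 0.792, 0.14 → Σ = 5.418
T = 5.418 / 3.079 = 1.759662… → 1.76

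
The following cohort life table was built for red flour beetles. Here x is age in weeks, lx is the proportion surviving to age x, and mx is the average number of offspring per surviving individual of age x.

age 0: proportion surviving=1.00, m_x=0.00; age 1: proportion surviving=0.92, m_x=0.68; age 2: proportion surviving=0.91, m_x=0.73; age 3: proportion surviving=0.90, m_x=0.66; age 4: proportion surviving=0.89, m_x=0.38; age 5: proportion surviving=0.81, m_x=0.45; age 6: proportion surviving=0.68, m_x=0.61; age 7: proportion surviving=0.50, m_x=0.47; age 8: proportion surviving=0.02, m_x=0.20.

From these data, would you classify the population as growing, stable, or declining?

growing

R0 = Σ lx·mx = 0 + 0.6256 + 0.6643 + 0.594 + 0.3382 + 0.3645 + 0.4148 + 0.235 + 0.004 = 3.2404
R0 > 1, so the population is growing.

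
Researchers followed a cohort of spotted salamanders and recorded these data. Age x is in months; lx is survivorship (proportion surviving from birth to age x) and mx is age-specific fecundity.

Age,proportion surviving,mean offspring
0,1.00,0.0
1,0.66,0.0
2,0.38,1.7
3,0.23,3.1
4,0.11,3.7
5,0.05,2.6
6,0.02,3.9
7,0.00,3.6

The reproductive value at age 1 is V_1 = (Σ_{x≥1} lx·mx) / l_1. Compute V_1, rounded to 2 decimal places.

lx·mx for x ≥ 1: 0, 0.646, 0.713, 0.407, 0.13, 0.078, 0 → sum = 1.974
V_1 = 1.974 / l_1 = 1.974 / 0.66 = 2.990909… → 2.99

2.99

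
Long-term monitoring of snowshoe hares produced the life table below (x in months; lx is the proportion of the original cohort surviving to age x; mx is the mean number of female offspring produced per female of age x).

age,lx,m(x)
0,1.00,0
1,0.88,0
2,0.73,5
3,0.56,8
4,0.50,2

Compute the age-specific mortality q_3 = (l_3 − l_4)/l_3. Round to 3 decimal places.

0.107

q_3 = (l_3 − l_4) / l_3 = (0.56 − 0.5) / 0.56
     = 0.06 / 0.56 = 0.107143… → 0.107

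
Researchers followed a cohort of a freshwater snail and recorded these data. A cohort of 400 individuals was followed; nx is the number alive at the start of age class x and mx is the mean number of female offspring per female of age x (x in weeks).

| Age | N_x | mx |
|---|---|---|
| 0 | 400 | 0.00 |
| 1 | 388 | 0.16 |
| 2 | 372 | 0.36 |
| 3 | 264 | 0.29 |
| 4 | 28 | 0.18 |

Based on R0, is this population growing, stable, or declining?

declining

lx = nx/n0 = nx/400: 1, 0.97, 0.93, 0.66, 0.07
R0 = Σ lx·mx = 0 + 0.1552 + 0.3348 + 0.1914 + 0.0126 = 0.694
R0 < 1, so the population is declining.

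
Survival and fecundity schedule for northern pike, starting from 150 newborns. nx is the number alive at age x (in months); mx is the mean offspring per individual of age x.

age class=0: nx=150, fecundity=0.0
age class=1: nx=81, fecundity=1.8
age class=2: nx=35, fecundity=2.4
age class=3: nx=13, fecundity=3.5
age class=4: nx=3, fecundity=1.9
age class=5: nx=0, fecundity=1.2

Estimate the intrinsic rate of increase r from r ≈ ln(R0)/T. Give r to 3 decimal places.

0.373

lx = nx/n0 = nx/150: 1, 0.54, 0.23333…, 0.08667…, 0.02, 0
R0 = Σ lx·mx = 0 + 0.972 + 0.56… + 0.30333… + 0.038 + 0 = 1.873333…
Σ x·lx·mx = 3.154…; T = 3.154…/1.873333… = 1.68363…
r ≈ ln(R0)/T = ln(1.873333…)/1.68363… = 0.37284… → 0.373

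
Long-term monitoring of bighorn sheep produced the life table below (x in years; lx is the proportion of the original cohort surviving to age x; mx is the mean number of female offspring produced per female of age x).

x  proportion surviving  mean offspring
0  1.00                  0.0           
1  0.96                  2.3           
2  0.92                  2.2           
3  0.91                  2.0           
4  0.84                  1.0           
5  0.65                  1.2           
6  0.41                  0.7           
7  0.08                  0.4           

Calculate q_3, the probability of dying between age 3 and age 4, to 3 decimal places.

0.077

q_3 = (l_3 − l_4) / l_3 = (0.91 − 0.84) / 0.91
     = 0.07 / 0.91 = 0.076923… → 0.077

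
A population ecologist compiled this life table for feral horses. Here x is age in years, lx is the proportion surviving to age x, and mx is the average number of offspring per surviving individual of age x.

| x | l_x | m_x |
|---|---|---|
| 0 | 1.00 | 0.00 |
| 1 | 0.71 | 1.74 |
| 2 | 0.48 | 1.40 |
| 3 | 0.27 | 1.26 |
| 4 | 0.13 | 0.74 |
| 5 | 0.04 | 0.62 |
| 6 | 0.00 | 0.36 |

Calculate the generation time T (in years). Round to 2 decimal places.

lx·mx: 0, 1.2354, 0.672, 0.3402, 0.0962, 0.0248, 0 → R0 = 2.3686
x·lx·mx: 0, 1.2354, 1.344, 1.0206, 0.3848, 0.124, 0 → Σ = 4.1088
T = 4.1088 / 2.3686 = 1.734696… → 1.73

1.73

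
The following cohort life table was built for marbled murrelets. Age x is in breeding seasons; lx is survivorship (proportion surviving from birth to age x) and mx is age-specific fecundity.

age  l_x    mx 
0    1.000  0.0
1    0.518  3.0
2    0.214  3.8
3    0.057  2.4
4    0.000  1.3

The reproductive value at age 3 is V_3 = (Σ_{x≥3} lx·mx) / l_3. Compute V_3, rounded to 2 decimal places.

2.40

lx·mx for x ≥ 3: 0.1368, 0 → sum = 0.1368
V_3 = 0.1368 / l_3 = 0.1368 / 0.057 = 2.4 → 2.40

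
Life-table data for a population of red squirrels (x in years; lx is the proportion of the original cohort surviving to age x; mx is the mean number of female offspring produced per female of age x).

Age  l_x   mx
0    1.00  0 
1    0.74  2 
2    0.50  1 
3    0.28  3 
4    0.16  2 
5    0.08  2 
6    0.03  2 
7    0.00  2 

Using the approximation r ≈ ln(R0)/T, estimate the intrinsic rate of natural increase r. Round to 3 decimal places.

0.547

R0 = Σ lx·mx = 0 + 1.48 + 0.5 + 0.84 + 0.32 + 0.16 + 0.06 + 0 = 3.36
Σ x·lx·mx = 7.44; T = 7.44/3.36 = 2.21429…
r ≈ ln(R0)/T = ln(3.36)/2.21429… = 0.54733… → 0.547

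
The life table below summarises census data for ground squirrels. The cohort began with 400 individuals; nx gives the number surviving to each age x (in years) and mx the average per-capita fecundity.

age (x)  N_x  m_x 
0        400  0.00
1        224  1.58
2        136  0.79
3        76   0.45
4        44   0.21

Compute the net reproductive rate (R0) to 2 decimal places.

1.26

lx = nx/n0 = nx/400: 1, 0.56, 0.34, 0.19, 0.11
lx·mx by age: 0, 0.8848, 0.2686, 0.0855, 0.0231
R0 = Σ lx·mx = 1.262 → 1.26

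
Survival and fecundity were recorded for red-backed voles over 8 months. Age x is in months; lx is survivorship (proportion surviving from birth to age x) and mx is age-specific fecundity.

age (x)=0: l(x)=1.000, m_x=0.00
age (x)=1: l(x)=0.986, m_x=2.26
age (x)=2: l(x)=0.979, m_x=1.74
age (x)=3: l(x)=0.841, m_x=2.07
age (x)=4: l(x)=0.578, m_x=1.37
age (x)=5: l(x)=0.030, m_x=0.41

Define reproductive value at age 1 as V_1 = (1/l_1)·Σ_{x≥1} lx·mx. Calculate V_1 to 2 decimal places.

lx·mx for x ≥ 1: 2.22836, 1.70346, 1.74087, 0.79186, 0.0123 → sum = 6.47685
V_1 = 6.47685 / l_1 = 6.47685 / 0.986 = 6.568813… → 6.57

6.57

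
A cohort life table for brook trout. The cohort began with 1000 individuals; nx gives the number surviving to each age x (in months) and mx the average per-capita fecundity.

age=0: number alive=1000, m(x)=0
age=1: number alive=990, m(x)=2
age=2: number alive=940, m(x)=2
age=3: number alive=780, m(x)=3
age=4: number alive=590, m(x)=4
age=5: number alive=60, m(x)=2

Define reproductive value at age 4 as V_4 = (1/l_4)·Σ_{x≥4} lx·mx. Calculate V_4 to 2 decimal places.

lx = nx/n0 = nx/1000: 1, 0.99, 0.94, 0.78, 0.59, 0.06
lx·mx for x ≥ 4: 2.36, 0.12 → sum = 2.48
V_4 = 2.48 / l_4 = 2.48 / 0.59 = 4.20339… → 4.20

4.20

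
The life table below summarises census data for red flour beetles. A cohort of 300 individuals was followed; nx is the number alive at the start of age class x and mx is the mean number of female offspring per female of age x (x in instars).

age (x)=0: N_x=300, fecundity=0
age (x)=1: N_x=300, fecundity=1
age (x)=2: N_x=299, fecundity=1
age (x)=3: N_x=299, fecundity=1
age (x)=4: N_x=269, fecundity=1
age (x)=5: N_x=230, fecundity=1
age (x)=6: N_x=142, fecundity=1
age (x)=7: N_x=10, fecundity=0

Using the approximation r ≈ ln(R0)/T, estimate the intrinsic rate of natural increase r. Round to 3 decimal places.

lx = nx/n0 = nx/300: 1, 1, 0.99667…, 0.99667…, 0.89667…, 0.76667…, 0.47333…, 0.03333…
R0 = Σ lx·mx = 0 + 1 + 0.99667… + 0.99667… + 0.89667… + 0.76667… + 0.47333… + 0 = 5.13…
Σ x·lx·mx = 16.243333…; T = 16.243333…/5.13… = 3.16634…
r ≈ ln(R0)/T = ln(5.13…)/3.16634… = 0.5164… → 0.516

0.516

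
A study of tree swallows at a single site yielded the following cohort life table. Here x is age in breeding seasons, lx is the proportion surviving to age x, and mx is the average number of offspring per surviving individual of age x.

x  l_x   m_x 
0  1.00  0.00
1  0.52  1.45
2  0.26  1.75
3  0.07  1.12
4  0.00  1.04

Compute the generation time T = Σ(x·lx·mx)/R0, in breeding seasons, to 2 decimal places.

1.48

lx·mx: 0, 0.754, 0.455, 0.0784, 0 → R0 = 1.2874
x·lx·mx: 0, 0.754, 0.91, 0.2352, 0 → Σ = 1.8992
T = 1.8992 / 1.2874 = 1.475221… → 1.48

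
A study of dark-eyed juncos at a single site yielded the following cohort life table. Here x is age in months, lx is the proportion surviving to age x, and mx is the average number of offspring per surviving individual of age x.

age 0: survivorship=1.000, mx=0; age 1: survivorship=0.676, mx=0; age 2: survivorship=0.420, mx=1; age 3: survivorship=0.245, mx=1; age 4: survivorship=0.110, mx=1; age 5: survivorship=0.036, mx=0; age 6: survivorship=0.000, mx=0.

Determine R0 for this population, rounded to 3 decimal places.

lx·mx by age: 0, 0, 0.42, 0.245, 0.11, 0, 0
R0 = Σ lx·mx = 0.775 → 0.775

0.775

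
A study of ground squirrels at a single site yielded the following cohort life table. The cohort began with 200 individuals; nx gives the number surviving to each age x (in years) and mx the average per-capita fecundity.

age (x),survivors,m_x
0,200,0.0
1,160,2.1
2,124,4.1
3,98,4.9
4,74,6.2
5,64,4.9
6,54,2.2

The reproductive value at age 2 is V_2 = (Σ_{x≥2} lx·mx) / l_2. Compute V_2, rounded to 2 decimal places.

15.16

lx = nx/n0 = nx/200: 1, 0.8, 0.62, 0.49, 0.37, 0.32, 0.27
lx·mx for x ≥ 2: 2.542, 2.401, 2.294, 1.568, 0.594 → sum = 9.399
V_2 = 9.399 / l_2 = 9.399 / 0.62 = 15.159677… → 15.16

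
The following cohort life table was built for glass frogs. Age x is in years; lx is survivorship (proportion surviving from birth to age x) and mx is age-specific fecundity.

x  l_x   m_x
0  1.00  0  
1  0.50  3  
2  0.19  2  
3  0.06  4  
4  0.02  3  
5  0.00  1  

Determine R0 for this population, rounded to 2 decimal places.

2.18

lx·mx by age: 0, 1.5, 0.38, 0.24, 0.06, 0
R0 = Σ lx·mx = 2.18 → 2.18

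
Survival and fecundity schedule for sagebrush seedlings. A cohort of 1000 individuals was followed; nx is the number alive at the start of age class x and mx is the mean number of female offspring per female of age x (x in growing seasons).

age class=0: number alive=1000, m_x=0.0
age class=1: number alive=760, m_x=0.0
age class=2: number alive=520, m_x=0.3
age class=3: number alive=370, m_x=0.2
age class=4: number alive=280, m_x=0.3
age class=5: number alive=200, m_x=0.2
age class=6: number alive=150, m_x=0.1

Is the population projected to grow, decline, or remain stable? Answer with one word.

lx = nx/n0 = nx/1000: 1, 0.76, 0.52, 0.37, 0.28, 0.2, 0.15
R0 = Σ lx·mx = 0 + 0 + 0.156 + 0.074 + 0.084 + 0.04 + 0.015 = 0.369
R0 < 1, so the population is declining.

declining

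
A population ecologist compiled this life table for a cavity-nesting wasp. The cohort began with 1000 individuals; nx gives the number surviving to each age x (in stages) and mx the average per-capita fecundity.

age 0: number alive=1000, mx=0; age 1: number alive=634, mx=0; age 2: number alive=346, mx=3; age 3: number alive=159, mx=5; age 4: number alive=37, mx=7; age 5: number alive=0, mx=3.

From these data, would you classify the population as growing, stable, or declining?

lx = nx/n0 = nx/1000: 1, 0.634, 0.346, 0.159, 0.037, 0
R0 = Σ lx·mx = 0 + 0 + 1.038 + 0.795 + 0.259 + 0 = 2.092
R0 > 1, so the population is growing.

growing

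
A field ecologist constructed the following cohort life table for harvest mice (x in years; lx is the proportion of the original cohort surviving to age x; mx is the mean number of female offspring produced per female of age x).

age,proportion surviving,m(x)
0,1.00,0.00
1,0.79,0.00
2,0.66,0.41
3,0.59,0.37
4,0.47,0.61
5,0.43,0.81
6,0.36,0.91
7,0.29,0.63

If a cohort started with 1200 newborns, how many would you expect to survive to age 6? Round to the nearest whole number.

432

Expected survivors = N0 · l_6 = 1200 × 0.36 = 432 → 432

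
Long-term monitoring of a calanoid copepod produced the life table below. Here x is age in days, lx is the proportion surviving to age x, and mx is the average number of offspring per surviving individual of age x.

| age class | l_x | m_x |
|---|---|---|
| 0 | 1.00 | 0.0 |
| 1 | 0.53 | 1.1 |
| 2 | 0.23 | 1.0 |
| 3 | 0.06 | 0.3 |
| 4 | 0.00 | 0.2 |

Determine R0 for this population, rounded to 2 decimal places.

lx·mx by age: 0, 0.583, 0.23, 0.018, 0
R0 = Σ lx·mx = 0.831 → 0.83

0.83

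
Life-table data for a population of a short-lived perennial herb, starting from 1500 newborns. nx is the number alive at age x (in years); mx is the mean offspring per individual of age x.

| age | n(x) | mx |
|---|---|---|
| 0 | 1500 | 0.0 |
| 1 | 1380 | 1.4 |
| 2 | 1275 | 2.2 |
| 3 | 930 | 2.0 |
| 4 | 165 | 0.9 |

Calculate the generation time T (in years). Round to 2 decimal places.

lx = nx/n0 = nx/1500: 1, 0.92, 0.85, 0.62, 0.11
lx·mx: 0, 1.288, 1.87, 1.24, 0.099 → R0 = 4.497
x·lx·mx: 0, 1.288, 3.74, 3.72, 0.396 → Σ = 9.144
T = 9.144 / 4.497 = 2.033356… → 2.03

2.03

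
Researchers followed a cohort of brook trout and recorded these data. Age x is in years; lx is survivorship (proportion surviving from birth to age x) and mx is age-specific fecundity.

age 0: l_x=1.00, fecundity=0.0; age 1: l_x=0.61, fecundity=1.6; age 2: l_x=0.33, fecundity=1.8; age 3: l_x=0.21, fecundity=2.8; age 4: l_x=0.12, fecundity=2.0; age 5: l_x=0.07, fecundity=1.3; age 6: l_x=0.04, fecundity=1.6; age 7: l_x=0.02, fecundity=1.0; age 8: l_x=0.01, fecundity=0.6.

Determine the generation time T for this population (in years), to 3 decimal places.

lx·mx: 0, 0.976, 0.594, 0.588, 0.24, 0.091, 0.064, 0.02, 0.006 → R0 = 2.579
x·lx·mx: 0, 0.976, 1.188, 1.764, 0.96, 0.455, 0.384, 0.14, 0.048 → Σ = 5.915
T = 5.915 / 2.579 = 2.293525… → 2.294

2.294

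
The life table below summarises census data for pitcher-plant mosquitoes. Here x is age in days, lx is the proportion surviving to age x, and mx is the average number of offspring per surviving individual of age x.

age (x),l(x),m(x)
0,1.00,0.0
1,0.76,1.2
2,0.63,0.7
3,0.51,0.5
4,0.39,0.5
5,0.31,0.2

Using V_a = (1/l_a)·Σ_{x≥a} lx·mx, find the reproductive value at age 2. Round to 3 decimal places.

1.513

lx·mx for x ≥ 2: 0.441, 0.255, 0.195, 0.062 → sum = 0.953
V_2 = 0.953 / l_2 = 0.953 / 0.63 = 1.512698… → 1.513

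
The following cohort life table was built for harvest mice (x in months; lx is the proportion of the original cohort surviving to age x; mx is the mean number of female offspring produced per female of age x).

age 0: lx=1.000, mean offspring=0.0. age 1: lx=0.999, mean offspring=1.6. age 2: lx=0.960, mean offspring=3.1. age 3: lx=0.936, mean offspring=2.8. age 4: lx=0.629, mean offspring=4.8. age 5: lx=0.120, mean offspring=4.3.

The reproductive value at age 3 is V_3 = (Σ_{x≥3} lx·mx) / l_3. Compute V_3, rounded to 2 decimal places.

lx·mx for x ≥ 3: 2.6208, 3.0192, 0.516 → sum = 6.156
V_3 = 6.156 / l_3 = 6.156 / 0.936 = 6.576923… → 6.58

6.58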